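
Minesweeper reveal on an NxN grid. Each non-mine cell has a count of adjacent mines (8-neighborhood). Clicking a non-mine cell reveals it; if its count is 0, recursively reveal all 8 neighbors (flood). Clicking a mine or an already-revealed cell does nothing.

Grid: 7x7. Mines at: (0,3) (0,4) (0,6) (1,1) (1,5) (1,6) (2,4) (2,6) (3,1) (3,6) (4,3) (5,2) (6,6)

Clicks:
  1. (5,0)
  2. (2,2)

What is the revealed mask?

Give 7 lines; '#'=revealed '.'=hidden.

Answer: .......
.......
..#....
.......
##.....
##.....
##.....

Derivation:
Click 1 (5,0) count=0: revealed 6 new [(4,0) (4,1) (5,0) (5,1) (6,0) (6,1)] -> total=6
Click 2 (2,2) count=2: revealed 1 new [(2,2)] -> total=7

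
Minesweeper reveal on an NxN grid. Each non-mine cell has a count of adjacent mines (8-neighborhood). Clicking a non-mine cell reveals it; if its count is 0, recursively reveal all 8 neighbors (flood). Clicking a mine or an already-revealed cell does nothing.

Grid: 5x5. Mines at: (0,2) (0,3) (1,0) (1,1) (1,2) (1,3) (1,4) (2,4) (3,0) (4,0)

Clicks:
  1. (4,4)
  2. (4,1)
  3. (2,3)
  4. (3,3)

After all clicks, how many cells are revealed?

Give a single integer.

Click 1 (4,4) count=0: revealed 11 new [(2,1) (2,2) (2,3) (3,1) (3,2) (3,3) (3,4) (4,1) (4,2) (4,3) (4,4)] -> total=11
Click 2 (4,1) count=2: revealed 0 new [(none)] -> total=11
Click 3 (2,3) count=4: revealed 0 new [(none)] -> total=11
Click 4 (3,3) count=1: revealed 0 new [(none)] -> total=11

Answer: 11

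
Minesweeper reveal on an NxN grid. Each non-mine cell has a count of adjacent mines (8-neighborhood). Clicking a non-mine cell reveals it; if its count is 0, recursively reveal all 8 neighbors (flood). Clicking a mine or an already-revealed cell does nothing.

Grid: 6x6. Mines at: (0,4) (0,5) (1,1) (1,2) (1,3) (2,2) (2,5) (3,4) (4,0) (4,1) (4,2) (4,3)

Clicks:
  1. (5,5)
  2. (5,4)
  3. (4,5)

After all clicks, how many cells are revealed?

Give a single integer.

Answer: 4

Derivation:
Click 1 (5,5) count=0: revealed 4 new [(4,4) (4,5) (5,4) (5,5)] -> total=4
Click 2 (5,4) count=1: revealed 0 new [(none)] -> total=4
Click 3 (4,5) count=1: revealed 0 new [(none)] -> total=4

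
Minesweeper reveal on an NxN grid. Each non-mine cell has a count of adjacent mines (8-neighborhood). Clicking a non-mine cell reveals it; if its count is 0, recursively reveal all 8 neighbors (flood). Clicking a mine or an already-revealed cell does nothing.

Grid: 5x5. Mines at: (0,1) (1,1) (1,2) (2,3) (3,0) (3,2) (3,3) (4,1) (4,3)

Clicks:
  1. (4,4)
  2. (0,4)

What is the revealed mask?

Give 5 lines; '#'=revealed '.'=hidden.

Click 1 (4,4) count=2: revealed 1 new [(4,4)] -> total=1
Click 2 (0,4) count=0: revealed 4 new [(0,3) (0,4) (1,3) (1,4)] -> total=5

Answer: ...##
...##
.....
.....
....#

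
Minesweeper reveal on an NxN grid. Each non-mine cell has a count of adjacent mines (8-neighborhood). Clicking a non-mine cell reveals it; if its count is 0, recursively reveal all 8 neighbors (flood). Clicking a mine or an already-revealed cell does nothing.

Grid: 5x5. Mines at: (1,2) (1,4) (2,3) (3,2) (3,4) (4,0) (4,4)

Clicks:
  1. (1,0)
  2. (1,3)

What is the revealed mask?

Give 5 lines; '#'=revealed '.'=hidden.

Click 1 (1,0) count=0: revealed 8 new [(0,0) (0,1) (1,0) (1,1) (2,0) (2,1) (3,0) (3,1)] -> total=8
Click 2 (1,3) count=3: revealed 1 new [(1,3)] -> total=9

Answer: ##...
##.#.
##...
##...
.....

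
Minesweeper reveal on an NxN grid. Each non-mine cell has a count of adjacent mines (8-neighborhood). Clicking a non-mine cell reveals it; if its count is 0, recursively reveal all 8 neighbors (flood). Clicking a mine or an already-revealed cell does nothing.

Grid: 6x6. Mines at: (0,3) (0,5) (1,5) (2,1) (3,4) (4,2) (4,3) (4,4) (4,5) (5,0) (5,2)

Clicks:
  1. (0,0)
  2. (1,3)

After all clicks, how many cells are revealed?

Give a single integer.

Answer: 7

Derivation:
Click 1 (0,0) count=0: revealed 6 new [(0,0) (0,1) (0,2) (1,0) (1,1) (1,2)] -> total=6
Click 2 (1,3) count=1: revealed 1 new [(1,3)] -> total=7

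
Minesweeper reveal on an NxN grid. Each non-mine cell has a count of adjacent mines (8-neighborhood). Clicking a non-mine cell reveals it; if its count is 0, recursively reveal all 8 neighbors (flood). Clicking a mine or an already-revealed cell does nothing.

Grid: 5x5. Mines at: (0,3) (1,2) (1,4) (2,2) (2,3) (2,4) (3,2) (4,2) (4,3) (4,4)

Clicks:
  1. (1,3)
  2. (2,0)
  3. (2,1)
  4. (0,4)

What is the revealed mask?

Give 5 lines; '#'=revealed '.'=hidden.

Click 1 (1,3) count=6: revealed 1 new [(1,3)] -> total=1
Click 2 (2,0) count=0: revealed 10 new [(0,0) (0,1) (1,0) (1,1) (2,0) (2,1) (3,0) (3,1) (4,0) (4,1)] -> total=11
Click 3 (2,1) count=3: revealed 0 new [(none)] -> total=11
Click 4 (0,4) count=2: revealed 1 new [(0,4)] -> total=12

Answer: ##..#
##.#.
##...
##...
##...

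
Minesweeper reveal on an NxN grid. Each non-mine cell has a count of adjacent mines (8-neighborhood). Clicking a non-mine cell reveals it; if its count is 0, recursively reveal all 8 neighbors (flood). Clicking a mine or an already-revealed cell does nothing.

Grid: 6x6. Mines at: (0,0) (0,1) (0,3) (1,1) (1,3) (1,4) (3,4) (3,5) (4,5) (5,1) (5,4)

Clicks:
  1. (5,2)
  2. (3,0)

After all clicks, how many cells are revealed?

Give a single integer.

Click 1 (5,2) count=1: revealed 1 new [(5,2)] -> total=1
Click 2 (3,0) count=0: revealed 12 new [(2,0) (2,1) (2,2) (2,3) (3,0) (3,1) (3,2) (3,3) (4,0) (4,1) (4,2) (4,3)] -> total=13

Answer: 13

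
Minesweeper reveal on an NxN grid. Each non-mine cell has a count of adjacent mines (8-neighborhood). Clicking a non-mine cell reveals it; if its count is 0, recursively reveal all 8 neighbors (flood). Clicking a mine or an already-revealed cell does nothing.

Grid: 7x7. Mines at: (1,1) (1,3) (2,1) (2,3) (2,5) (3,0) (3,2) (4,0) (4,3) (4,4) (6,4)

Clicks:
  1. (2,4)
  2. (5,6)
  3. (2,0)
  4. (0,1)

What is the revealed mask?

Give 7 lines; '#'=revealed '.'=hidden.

Answer: .#.....
.......
#...#..
.....##
.....##
.....##
.....##

Derivation:
Click 1 (2,4) count=3: revealed 1 new [(2,4)] -> total=1
Click 2 (5,6) count=0: revealed 8 new [(3,5) (3,6) (4,5) (4,6) (5,5) (5,6) (6,5) (6,6)] -> total=9
Click 3 (2,0) count=3: revealed 1 new [(2,0)] -> total=10
Click 4 (0,1) count=1: revealed 1 new [(0,1)] -> total=11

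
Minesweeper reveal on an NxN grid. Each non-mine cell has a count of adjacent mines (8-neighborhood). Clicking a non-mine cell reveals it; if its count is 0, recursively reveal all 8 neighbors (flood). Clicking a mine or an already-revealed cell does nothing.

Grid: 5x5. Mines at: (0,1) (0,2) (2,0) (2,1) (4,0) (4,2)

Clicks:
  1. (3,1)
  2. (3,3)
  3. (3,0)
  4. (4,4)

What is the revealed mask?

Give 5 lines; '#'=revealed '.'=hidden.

Click 1 (3,1) count=4: revealed 1 new [(3,1)] -> total=1
Click 2 (3,3) count=1: revealed 1 new [(3,3)] -> total=2
Click 3 (3,0) count=3: revealed 1 new [(3,0)] -> total=3
Click 4 (4,4) count=0: revealed 12 new [(0,3) (0,4) (1,2) (1,3) (1,4) (2,2) (2,3) (2,4) (3,2) (3,4) (4,3) (4,4)] -> total=15

Answer: ...##
..###
..###
#####
...##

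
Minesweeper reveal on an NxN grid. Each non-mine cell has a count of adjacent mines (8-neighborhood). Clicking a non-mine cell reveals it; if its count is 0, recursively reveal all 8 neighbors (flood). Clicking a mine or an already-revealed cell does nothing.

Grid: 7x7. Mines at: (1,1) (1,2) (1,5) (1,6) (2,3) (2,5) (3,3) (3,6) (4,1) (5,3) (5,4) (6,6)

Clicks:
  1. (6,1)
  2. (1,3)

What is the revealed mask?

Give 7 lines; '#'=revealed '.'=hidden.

Answer: .......
...#...
.......
.......
.......
###....
###....

Derivation:
Click 1 (6,1) count=0: revealed 6 new [(5,0) (5,1) (5,2) (6,0) (6,1) (6,2)] -> total=6
Click 2 (1,3) count=2: revealed 1 new [(1,3)] -> total=7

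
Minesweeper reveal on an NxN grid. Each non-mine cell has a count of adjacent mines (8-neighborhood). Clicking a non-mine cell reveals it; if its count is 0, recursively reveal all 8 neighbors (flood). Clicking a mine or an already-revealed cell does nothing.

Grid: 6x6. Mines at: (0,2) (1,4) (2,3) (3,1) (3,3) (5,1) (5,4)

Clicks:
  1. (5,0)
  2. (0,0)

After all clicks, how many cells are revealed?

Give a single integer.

Answer: 7

Derivation:
Click 1 (5,0) count=1: revealed 1 new [(5,0)] -> total=1
Click 2 (0,0) count=0: revealed 6 new [(0,0) (0,1) (1,0) (1,1) (2,0) (2,1)] -> total=7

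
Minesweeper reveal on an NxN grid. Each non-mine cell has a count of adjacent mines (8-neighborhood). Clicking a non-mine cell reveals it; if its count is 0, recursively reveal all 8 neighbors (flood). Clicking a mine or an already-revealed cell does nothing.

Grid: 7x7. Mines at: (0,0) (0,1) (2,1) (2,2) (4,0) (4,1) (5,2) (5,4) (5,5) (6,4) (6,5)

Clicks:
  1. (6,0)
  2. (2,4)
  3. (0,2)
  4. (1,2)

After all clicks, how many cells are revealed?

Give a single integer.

Click 1 (6,0) count=0: revealed 4 new [(5,0) (5,1) (6,0) (6,1)] -> total=4
Click 2 (2,4) count=0: revealed 22 new [(0,2) (0,3) (0,4) (0,5) (0,6) (1,2) (1,3) (1,4) (1,5) (1,6) (2,3) (2,4) (2,5) (2,6) (3,3) (3,4) (3,5) (3,6) (4,3) (4,4) (4,5) (4,6)] -> total=26
Click 3 (0,2) count=1: revealed 0 new [(none)] -> total=26
Click 4 (1,2) count=3: revealed 0 new [(none)] -> total=26

Answer: 26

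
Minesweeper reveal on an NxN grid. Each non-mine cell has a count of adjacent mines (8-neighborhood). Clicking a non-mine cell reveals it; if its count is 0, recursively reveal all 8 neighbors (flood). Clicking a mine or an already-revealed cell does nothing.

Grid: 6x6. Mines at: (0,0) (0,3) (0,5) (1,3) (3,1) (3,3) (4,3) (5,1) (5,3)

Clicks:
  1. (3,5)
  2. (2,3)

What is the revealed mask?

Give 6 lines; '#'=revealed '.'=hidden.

Click 1 (3,5) count=0: revealed 10 new [(1,4) (1,5) (2,4) (2,5) (3,4) (3,5) (4,4) (4,5) (5,4) (5,5)] -> total=10
Click 2 (2,3) count=2: revealed 1 new [(2,3)] -> total=11

Answer: ......
....##
...###
....##
....##
....##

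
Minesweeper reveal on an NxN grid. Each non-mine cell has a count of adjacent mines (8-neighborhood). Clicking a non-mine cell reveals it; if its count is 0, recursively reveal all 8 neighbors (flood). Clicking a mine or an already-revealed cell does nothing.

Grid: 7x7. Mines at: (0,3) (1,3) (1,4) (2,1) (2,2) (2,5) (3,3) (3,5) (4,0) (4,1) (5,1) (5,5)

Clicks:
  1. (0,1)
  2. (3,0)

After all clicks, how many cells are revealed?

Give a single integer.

Click 1 (0,1) count=0: revealed 6 new [(0,0) (0,1) (0,2) (1,0) (1,1) (1,2)] -> total=6
Click 2 (3,0) count=3: revealed 1 new [(3,0)] -> total=7

Answer: 7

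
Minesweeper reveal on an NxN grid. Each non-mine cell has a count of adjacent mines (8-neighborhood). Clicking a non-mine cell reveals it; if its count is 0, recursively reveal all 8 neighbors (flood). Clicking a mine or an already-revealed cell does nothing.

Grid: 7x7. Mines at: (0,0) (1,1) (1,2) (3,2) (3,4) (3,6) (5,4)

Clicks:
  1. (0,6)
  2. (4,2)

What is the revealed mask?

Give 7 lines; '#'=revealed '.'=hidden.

Answer: ...####
...####
...####
.......
..#....
.......
.......

Derivation:
Click 1 (0,6) count=0: revealed 12 new [(0,3) (0,4) (0,5) (0,6) (1,3) (1,4) (1,5) (1,6) (2,3) (2,4) (2,5) (2,6)] -> total=12
Click 2 (4,2) count=1: revealed 1 new [(4,2)] -> total=13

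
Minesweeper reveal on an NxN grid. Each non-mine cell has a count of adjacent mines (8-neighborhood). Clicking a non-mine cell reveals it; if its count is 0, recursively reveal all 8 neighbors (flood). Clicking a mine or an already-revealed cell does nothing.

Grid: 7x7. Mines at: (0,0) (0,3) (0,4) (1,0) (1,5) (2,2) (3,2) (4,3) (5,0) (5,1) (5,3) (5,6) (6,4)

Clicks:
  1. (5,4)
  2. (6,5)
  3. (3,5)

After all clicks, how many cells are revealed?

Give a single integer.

Answer: 11

Derivation:
Click 1 (5,4) count=3: revealed 1 new [(5,4)] -> total=1
Click 2 (6,5) count=2: revealed 1 new [(6,5)] -> total=2
Click 3 (3,5) count=0: revealed 9 new [(2,4) (2,5) (2,6) (3,4) (3,5) (3,6) (4,4) (4,5) (4,6)] -> total=11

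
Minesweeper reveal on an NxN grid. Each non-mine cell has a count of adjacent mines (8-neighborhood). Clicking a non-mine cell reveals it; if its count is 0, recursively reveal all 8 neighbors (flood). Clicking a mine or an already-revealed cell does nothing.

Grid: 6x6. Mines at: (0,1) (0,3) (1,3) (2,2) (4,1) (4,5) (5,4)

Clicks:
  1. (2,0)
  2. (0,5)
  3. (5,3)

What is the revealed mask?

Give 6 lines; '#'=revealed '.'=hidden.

Answer: ....##
##..##
##..##
##..##
......
...#..

Derivation:
Click 1 (2,0) count=0: revealed 6 new [(1,0) (1,1) (2,0) (2,1) (3,0) (3,1)] -> total=6
Click 2 (0,5) count=0: revealed 8 new [(0,4) (0,5) (1,4) (1,5) (2,4) (2,5) (3,4) (3,5)] -> total=14
Click 3 (5,3) count=1: revealed 1 new [(5,3)] -> total=15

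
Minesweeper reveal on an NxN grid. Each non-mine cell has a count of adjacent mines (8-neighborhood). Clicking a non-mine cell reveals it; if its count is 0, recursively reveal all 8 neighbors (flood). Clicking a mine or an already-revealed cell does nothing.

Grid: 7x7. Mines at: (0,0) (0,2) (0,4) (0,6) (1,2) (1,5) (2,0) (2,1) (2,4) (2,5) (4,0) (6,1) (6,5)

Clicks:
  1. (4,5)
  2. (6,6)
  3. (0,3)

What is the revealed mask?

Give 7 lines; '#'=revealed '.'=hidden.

Answer: ...#...
.......
.......
.######
.######
.######
..###.#

Derivation:
Click 1 (4,5) count=0: revealed 21 new [(3,1) (3,2) (3,3) (3,4) (3,5) (3,6) (4,1) (4,2) (4,3) (4,4) (4,5) (4,6) (5,1) (5,2) (5,3) (5,4) (5,5) (5,6) (6,2) (6,3) (6,4)] -> total=21
Click 2 (6,6) count=1: revealed 1 new [(6,6)] -> total=22
Click 3 (0,3) count=3: revealed 1 new [(0,3)] -> total=23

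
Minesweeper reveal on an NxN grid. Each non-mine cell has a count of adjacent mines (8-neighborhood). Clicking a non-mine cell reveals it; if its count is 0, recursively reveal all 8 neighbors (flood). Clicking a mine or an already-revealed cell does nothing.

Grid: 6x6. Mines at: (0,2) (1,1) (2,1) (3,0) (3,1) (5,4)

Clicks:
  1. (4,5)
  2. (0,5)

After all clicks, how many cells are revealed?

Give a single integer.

Click 1 (4,5) count=1: revealed 1 new [(4,5)] -> total=1
Click 2 (0,5) count=0: revealed 18 new [(0,3) (0,4) (0,5) (1,2) (1,3) (1,4) (1,5) (2,2) (2,3) (2,4) (2,5) (3,2) (3,3) (3,4) (3,5) (4,2) (4,3) (4,4)] -> total=19

Answer: 19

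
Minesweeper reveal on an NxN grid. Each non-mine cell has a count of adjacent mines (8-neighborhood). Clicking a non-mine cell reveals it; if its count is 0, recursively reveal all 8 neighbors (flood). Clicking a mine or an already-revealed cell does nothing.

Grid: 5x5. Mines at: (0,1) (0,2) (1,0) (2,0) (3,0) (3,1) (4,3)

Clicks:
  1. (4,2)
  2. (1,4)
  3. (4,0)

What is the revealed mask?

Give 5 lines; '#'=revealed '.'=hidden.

Click 1 (4,2) count=2: revealed 1 new [(4,2)] -> total=1
Click 2 (1,4) count=0: revealed 11 new [(0,3) (0,4) (1,2) (1,3) (1,4) (2,2) (2,3) (2,4) (3,2) (3,3) (3,4)] -> total=12
Click 3 (4,0) count=2: revealed 1 new [(4,0)] -> total=13

Answer: ...##
..###
..###
..###
#.#..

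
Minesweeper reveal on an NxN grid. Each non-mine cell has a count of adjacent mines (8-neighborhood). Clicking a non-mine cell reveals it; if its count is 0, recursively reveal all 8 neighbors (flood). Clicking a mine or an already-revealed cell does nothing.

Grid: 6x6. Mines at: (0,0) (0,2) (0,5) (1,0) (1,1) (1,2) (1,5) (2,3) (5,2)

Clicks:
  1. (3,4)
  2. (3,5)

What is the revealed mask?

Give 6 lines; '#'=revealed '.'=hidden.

Click 1 (3,4) count=1: revealed 1 new [(3,4)] -> total=1
Click 2 (3,5) count=0: revealed 10 new [(2,4) (2,5) (3,3) (3,5) (4,3) (4,4) (4,5) (5,3) (5,4) (5,5)] -> total=11

Answer: ......
......
....##
...###
...###
...###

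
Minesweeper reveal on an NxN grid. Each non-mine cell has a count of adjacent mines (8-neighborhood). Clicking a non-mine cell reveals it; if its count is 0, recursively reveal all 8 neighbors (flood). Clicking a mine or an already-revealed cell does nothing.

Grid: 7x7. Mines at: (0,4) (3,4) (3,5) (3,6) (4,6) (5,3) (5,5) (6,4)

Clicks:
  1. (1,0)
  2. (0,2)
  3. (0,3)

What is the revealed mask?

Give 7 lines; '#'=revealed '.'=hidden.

Answer: ####...
####...
####...
####...
####...
###....
###....

Derivation:
Click 1 (1,0) count=0: revealed 26 new [(0,0) (0,1) (0,2) (0,3) (1,0) (1,1) (1,2) (1,3) (2,0) (2,1) (2,2) (2,3) (3,0) (3,1) (3,2) (3,3) (4,0) (4,1) (4,2) (4,3) (5,0) (5,1) (5,2) (6,0) (6,1) (6,2)] -> total=26
Click 2 (0,2) count=0: revealed 0 new [(none)] -> total=26
Click 3 (0,3) count=1: revealed 0 new [(none)] -> total=26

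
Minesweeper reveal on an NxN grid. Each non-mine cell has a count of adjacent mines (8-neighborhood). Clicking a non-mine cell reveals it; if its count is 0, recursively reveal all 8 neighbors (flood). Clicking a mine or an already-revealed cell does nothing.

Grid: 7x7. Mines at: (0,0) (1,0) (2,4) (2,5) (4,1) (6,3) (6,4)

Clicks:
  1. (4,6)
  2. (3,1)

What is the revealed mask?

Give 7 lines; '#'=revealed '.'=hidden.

Answer: .......
.......
.......
.######
..#####
..#####
.....##

Derivation:
Click 1 (4,6) count=0: revealed 17 new [(3,2) (3,3) (3,4) (3,5) (3,6) (4,2) (4,3) (4,4) (4,5) (4,6) (5,2) (5,3) (5,4) (5,5) (5,6) (6,5) (6,6)] -> total=17
Click 2 (3,1) count=1: revealed 1 new [(3,1)] -> total=18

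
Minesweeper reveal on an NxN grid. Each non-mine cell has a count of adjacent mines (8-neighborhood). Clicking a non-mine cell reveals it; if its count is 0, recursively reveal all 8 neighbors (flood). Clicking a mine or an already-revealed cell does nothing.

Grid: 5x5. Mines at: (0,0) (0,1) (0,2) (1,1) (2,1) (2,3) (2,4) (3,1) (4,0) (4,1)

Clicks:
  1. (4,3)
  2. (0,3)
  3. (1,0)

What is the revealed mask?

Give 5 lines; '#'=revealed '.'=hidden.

Click 1 (4,3) count=0: revealed 6 new [(3,2) (3,3) (3,4) (4,2) (4,3) (4,4)] -> total=6
Click 2 (0,3) count=1: revealed 1 new [(0,3)] -> total=7
Click 3 (1,0) count=4: revealed 1 new [(1,0)] -> total=8

Answer: ...#.
#....
.....
..###
..###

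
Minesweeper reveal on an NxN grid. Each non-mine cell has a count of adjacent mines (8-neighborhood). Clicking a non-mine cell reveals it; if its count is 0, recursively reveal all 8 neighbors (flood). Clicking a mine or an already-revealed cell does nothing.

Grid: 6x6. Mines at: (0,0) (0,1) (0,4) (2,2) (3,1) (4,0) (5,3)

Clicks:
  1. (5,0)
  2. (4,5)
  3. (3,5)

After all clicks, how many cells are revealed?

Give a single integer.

Click 1 (5,0) count=1: revealed 1 new [(5,0)] -> total=1
Click 2 (4,5) count=0: revealed 14 new [(1,3) (1,4) (1,5) (2,3) (2,4) (2,5) (3,3) (3,4) (3,5) (4,3) (4,4) (4,5) (5,4) (5,5)] -> total=15
Click 3 (3,5) count=0: revealed 0 new [(none)] -> total=15

Answer: 15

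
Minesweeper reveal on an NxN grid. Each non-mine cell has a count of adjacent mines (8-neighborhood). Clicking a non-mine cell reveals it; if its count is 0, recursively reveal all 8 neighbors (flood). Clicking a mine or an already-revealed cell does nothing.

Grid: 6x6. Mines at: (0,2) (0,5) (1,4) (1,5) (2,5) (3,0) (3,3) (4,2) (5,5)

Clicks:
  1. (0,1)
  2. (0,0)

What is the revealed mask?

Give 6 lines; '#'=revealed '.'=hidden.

Click 1 (0,1) count=1: revealed 1 new [(0,1)] -> total=1
Click 2 (0,0) count=0: revealed 5 new [(0,0) (1,0) (1,1) (2,0) (2,1)] -> total=6

Answer: ##....
##....
##....
......
......
......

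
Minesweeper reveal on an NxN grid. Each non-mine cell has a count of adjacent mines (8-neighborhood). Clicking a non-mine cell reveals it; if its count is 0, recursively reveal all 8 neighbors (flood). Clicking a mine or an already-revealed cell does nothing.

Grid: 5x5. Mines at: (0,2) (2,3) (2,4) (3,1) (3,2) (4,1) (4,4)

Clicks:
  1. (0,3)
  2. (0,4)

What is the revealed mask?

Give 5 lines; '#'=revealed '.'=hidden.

Click 1 (0,3) count=1: revealed 1 new [(0,3)] -> total=1
Click 2 (0,4) count=0: revealed 3 new [(0,4) (1,3) (1,4)] -> total=4

Answer: ...##
...##
.....
.....
.....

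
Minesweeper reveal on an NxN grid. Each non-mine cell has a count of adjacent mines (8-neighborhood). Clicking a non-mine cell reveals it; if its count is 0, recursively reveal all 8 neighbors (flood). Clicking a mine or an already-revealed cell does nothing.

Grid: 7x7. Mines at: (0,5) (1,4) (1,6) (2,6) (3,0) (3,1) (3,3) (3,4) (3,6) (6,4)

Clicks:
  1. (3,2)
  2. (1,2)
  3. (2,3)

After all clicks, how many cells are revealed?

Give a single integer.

Answer: 13

Derivation:
Click 1 (3,2) count=2: revealed 1 new [(3,2)] -> total=1
Click 2 (1,2) count=0: revealed 12 new [(0,0) (0,1) (0,2) (0,3) (1,0) (1,1) (1,2) (1,3) (2,0) (2,1) (2,2) (2,3)] -> total=13
Click 3 (2,3) count=3: revealed 0 new [(none)] -> total=13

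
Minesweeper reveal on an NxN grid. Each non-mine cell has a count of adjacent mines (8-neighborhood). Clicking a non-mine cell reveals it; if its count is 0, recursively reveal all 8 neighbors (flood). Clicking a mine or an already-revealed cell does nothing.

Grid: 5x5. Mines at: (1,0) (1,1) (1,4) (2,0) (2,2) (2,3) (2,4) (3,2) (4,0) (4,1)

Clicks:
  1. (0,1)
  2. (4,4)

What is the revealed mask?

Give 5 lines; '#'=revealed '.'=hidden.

Click 1 (0,1) count=2: revealed 1 new [(0,1)] -> total=1
Click 2 (4,4) count=0: revealed 4 new [(3,3) (3,4) (4,3) (4,4)] -> total=5

Answer: .#...
.....
.....
...##
...##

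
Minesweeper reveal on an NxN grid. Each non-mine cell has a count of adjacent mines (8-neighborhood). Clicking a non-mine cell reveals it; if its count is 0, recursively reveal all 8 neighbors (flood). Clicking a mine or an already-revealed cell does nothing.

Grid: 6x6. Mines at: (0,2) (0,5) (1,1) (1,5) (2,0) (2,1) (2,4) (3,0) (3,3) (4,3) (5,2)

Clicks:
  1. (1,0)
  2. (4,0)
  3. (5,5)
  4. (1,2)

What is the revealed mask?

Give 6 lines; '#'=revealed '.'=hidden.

Click 1 (1,0) count=3: revealed 1 new [(1,0)] -> total=1
Click 2 (4,0) count=1: revealed 1 new [(4,0)] -> total=2
Click 3 (5,5) count=0: revealed 6 new [(3,4) (3,5) (4,4) (4,5) (5,4) (5,5)] -> total=8
Click 4 (1,2) count=3: revealed 1 new [(1,2)] -> total=9

Answer: ......
#.#...
......
....##
#...##
....##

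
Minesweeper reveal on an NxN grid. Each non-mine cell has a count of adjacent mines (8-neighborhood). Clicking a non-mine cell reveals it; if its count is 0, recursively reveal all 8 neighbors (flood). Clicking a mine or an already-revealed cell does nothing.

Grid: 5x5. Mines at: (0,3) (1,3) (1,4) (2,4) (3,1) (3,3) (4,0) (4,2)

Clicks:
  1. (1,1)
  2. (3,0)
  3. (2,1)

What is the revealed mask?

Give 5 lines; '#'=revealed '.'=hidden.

Click 1 (1,1) count=0: revealed 9 new [(0,0) (0,1) (0,2) (1,0) (1,1) (1,2) (2,0) (2,1) (2,2)] -> total=9
Click 2 (3,0) count=2: revealed 1 new [(3,0)] -> total=10
Click 3 (2,1) count=1: revealed 0 new [(none)] -> total=10

Answer: ###..
###..
###..
#....
.....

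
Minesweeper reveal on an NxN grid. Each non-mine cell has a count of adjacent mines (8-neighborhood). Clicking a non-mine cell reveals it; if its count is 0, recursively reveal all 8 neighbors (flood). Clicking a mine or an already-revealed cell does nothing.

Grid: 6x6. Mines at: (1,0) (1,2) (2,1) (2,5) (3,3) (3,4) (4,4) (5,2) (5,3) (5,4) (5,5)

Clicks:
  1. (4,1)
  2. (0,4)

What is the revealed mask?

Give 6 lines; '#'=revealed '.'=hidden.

Answer: ...###
...###
......
......
.#....
......

Derivation:
Click 1 (4,1) count=1: revealed 1 new [(4,1)] -> total=1
Click 2 (0,4) count=0: revealed 6 new [(0,3) (0,4) (0,5) (1,3) (1,4) (1,5)] -> total=7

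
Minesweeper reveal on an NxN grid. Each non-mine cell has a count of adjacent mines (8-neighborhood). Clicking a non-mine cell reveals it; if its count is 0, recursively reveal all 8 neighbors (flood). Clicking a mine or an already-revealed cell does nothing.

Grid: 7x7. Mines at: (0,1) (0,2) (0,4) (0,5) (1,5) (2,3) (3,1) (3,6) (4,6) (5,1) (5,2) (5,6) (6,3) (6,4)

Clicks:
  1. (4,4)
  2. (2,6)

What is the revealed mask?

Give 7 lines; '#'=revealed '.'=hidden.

Click 1 (4,4) count=0: revealed 9 new [(3,3) (3,4) (3,5) (4,3) (4,4) (4,5) (5,3) (5,4) (5,5)] -> total=9
Click 2 (2,6) count=2: revealed 1 new [(2,6)] -> total=10

Answer: .......
.......
......#
...###.
...###.
...###.
.......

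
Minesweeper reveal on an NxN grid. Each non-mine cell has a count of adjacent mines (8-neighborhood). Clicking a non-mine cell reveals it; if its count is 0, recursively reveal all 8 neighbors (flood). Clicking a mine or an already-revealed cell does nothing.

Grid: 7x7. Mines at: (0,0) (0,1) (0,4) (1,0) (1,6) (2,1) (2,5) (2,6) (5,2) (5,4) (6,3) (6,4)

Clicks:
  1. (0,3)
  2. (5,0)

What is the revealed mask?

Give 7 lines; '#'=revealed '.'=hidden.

Click 1 (0,3) count=1: revealed 1 new [(0,3)] -> total=1
Click 2 (5,0) count=0: revealed 8 new [(3,0) (3,1) (4,0) (4,1) (5,0) (5,1) (6,0) (6,1)] -> total=9

Answer: ...#...
.......
.......
##.....
##.....
##.....
##.....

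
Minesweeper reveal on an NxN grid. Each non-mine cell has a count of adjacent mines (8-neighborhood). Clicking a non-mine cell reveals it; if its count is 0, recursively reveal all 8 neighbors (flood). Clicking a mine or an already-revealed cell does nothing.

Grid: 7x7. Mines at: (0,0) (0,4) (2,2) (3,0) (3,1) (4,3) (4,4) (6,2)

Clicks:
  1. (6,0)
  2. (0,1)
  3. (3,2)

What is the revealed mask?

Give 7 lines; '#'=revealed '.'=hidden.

Click 1 (6,0) count=0: revealed 6 new [(4,0) (4,1) (5,0) (5,1) (6,0) (6,1)] -> total=6
Click 2 (0,1) count=1: revealed 1 new [(0,1)] -> total=7
Click 3 (3,2) count=3: revealed 1 new [(3,2)] -> total=8

Answer: .#.....
.......
.......
..#....
##.....
##.....
##.....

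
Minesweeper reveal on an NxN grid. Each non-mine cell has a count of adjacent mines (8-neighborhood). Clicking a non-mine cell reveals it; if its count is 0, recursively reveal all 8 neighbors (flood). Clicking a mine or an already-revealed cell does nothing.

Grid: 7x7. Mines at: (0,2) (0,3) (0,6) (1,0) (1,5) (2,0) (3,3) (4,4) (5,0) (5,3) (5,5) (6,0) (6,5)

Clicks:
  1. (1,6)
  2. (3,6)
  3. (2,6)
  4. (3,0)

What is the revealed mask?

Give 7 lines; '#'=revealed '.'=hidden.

Answer: .......
......#
.....##
#....##
.....##
.......
.......

Derivation:
Click 1 (1,6) count=2: revealed 1 new [(1,6)] -> total=1
Click 2 (3,6) count=0: revealed 6 new [(2,5) (2,6) (3,5) (3,6) (4,5) (4,6)] -> total=7
Click 3 (2,6) count=1: revealed 0 new [(none)] -> total=7
Click 4 (3,0) count=1: revealed 1 new [(3,0)] -> total=8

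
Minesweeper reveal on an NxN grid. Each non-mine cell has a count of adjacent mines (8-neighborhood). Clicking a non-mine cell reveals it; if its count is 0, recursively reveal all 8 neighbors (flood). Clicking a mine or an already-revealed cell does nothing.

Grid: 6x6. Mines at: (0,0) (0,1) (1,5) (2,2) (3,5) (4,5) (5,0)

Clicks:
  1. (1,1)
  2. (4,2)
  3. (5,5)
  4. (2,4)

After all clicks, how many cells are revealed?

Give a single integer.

Answer: 15

Derivation:
Click 1 (1,1) count=3: revealed 1 new [(1,1)] -> total=1
Click 2 (4,2) count=0: revealed 12 new [(3,1) (3,2) (3,3) (3,4) (4,1) (4,2) (4,3) (4,4) (5,1) (5,2) (5,3) (5,4)] -> total=13
Click 3 (5,5) count=1: revealed 1 new [(5,5)] -> total=14
Click 4 (2,4) count=2: revealed 1 new [(2,4)] -> total=15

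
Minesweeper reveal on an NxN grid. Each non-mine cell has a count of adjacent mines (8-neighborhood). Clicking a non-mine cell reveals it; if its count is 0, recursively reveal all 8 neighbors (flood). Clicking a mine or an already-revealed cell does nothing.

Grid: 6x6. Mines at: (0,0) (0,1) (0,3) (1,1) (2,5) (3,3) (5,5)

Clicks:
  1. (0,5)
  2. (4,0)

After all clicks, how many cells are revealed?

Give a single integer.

Answer: 20

Derivation:
Click 1 (0,5) count=0: revealed 4 new [(0,4) (0,5) (1,4) (1,5)] -> total=4
Click 2 (4,0) count=0: revealed 16 new [(2,0) (2,1) (2,2) (3,0) (3,1) (3,2) (4,0) (4,1) (4,2) (4,3) (4,4) (5,0) (5,1) (5,2) (5,3) (5,4)] -> total=20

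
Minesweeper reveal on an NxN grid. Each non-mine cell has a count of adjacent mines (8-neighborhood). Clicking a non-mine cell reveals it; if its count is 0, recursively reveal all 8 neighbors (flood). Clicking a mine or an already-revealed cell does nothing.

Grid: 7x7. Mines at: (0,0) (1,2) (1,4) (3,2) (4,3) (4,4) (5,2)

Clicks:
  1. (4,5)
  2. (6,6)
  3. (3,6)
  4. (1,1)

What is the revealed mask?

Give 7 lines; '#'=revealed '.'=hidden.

Click 1 (4,5) count=1: revealed 1 new [(4,5)] -> total=1
Click 2 (6,6) count=0: revealed 17 new [(0,5) (0,6) (1,5) (1,6) (2,5) (2,6) (3,5) (3,6) (4,6) (5,3) (5,4) (5,5) (5,6) (6,3) (6,4) (6,5) (6,6)] -> total=18
Click 3 (3,6) count=0: revealed 0 new [(none)] -> total=18
Click 4 (1,1) count=2: revealed 1 new [(1,1)] -> total=19

Answer: .....##
.#...##
.....##
.....##
.....##
...####
...####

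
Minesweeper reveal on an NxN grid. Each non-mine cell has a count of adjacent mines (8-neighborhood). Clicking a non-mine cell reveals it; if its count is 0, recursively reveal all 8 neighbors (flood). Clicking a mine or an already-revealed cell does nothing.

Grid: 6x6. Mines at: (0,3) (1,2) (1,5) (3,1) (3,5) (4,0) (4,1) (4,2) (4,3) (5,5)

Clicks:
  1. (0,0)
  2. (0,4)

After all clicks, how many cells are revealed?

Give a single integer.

Click 1 (0,0) count=0: revealed 6 new [(0,0) (0,1) (1,0) (1,1) (2,0) (2,1)] -> total=6
Click 2 (0,4) count=2: revealed 1 new [(0,4)] -> total=7

Answer: 7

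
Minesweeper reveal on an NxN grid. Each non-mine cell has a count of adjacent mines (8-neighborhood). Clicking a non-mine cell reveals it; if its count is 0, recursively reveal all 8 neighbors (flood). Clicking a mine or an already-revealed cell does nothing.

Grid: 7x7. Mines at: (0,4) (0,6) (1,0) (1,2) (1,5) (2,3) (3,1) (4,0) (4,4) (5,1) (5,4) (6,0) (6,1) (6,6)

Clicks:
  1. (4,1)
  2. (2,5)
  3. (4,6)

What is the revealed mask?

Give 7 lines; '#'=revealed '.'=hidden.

Answer: .......
.......
.....##
.....##
.#...##
.....##
.......

Derivation:
Click 1 (4,1) count=3: revealed 1 new [(4,1)] -> total=1
Click 2 (2,5) count=1: revealed 1 new [(2,5)] -> total=2
Click 3 (4,6) count=0: revealed 7 new [(2,6) (3,5) (3,6) (4,5) (4,6) (5,5) (5,6)] -> total=9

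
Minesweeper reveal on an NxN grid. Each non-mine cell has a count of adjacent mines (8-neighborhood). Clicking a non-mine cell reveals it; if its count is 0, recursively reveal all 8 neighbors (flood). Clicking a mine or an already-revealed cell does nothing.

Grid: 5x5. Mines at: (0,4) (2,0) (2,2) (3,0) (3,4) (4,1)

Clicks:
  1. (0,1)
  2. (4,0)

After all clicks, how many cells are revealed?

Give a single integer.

Click 1 (0,1) count=0: revealed 8 new [(0,0) (0,1) (0,2) (0,3) (1,0) (1,1) (1,2) (1,3)] -> total=8
Click 2 (4,0) count=2: revealed 1 new [(4,0)] -> total=9

Answer: 9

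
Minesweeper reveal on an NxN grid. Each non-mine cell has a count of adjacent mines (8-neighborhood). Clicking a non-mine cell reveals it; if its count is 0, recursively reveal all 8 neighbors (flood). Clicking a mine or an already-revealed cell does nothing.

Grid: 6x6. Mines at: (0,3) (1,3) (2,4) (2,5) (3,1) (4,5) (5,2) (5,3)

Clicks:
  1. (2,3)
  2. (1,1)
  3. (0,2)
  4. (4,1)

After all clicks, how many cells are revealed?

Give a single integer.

Answer: 11

Derivation:
Click 1 (2,3) count=2: revealed 1 new [(2,3)] -> total=1
Click 2 (1,1) count=0: revealed 9 new [(0,0) (0,1) (0,2) (1,0) (1,1) (1,2) (2,0) (2,1) (2,2)] -> total=10
Click 3 (0,2) count=2: revealed 0 new [(none)] -> total=10
Click 4 (4,1) count=2: revealed 1 new [(4,1)] -> total=11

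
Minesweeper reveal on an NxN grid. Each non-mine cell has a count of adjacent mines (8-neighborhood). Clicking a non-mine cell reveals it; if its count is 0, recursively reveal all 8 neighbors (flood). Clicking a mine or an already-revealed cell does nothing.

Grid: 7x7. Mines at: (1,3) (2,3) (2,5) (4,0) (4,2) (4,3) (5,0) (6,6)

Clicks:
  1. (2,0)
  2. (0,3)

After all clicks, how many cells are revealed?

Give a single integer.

Answer: 13

Derivation:
Click 1 (2,0) count=0: revealed 12 new [(0,0) (0,1) (0,2) (1,0) (1,1) (1,2) (2,0) (2,1) (2,2) (3,0) (3,1) (3,2)] -> total=12
Click 2 (0,3) count=1: revealed 1 new [(0,3)] -> total=13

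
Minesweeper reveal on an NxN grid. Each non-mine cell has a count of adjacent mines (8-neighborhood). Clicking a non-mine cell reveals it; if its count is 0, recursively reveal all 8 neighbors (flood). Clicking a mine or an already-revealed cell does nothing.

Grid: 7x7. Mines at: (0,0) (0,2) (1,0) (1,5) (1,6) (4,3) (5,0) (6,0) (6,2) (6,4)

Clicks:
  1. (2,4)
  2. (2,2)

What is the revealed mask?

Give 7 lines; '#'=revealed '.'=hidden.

Click 1 (2,4) count=1: revealed 1 new [(2,4)] -> total=1
Click 2 (2,2) count=0: revealed 16 new [(1,1) (1,2) (1,3) (1,4) (2,0) (2,1) (2,2) (2,3) (3,0) (3,1) (3,2) (3,3) (3,4) (4,0) (4,1) (4,2)] -> total=17

Answer: .......
.####..
#####..
#####..
###....
.......
.......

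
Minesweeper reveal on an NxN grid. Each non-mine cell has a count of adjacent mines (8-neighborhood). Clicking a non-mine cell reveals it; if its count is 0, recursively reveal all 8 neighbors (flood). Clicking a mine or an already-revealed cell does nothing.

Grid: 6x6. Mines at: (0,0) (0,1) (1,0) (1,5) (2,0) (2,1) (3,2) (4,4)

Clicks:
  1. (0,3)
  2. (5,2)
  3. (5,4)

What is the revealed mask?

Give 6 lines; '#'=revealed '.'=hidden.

Click 1 (0,3) count=0: revealed 9 new [(0,2) (0,3) (0,4) (1,2) (1,3) (1,4) (2,2) (2,3) (2,4)] -> total=9
Click 2 (5,2) count=0: revealed 10 new [(3,0) (3,1) (4,0) (4,1) (4,2) (4,3) (5,0) (5,1) (5,2) (5,3)] -> total=19
Click 3 (5,4) count=1: revealed 1 new [(5,4)] -> total=20

Answer: ..###.
..###.
..###.
##....
####..
#####.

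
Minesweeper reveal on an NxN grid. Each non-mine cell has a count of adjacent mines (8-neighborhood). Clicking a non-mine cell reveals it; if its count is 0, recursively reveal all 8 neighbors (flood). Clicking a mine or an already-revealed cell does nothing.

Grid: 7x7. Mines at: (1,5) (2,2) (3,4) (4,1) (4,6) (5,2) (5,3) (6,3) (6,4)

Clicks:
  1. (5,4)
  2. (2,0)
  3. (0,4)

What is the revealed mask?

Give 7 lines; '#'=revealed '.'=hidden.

Click 1 (5,4) count=3: revealed 1 new [(5,4)] -> total=1
Click 2 (2,0) count=0: revealed 14 new [(0,0) (0,1) (0,2) (0,3) (0,4) (1,0) (1,1) (1,2) (1,3) (1,4) (2,0) (2,1) (3,0) (3,1)] -> total=15
Click 3 (0,4) count=1: revealed 0 new [(none)] -> total=15

Answer: #####..
#####..
##.....
##.....
.......
....#..
.......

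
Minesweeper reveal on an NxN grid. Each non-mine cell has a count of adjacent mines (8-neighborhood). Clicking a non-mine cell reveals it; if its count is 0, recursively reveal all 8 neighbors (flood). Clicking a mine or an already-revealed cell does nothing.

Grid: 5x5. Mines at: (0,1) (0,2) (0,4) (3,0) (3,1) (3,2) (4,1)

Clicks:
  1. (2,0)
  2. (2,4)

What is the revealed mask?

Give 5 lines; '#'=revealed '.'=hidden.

Click 1 (2,0) count=2: revealed 1 new [(2,0)] -> total=1
Click 2 (2,4) count=0: revealed 8 new [(1,3) (1,4) (2,3) (2,4) (3,3) (3,4) (4,3) (4,4)] -> total=9

Answer: .....
...##
#..##
...##
...##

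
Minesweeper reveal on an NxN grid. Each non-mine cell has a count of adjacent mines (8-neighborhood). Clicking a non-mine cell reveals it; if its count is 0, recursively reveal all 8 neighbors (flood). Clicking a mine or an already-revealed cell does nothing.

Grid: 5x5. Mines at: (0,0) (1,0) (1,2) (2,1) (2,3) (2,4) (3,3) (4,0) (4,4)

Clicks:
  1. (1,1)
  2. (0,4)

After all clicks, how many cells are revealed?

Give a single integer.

Click 1 (1,1) count=4: revealed 1 new [(1,1)] -> total=1
Click 2 (0,4) count=0: revealed 4 new [(0,3) (0,4) (1,3) (1,4)] -> total=5

Answer: 5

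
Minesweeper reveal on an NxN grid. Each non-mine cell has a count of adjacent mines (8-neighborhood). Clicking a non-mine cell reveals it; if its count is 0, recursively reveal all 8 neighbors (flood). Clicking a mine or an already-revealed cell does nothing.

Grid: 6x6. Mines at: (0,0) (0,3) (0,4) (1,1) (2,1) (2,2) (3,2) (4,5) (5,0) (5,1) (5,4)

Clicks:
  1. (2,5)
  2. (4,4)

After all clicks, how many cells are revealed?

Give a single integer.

Answer: 10

Derivation:
Click 1 (2,5) count=0: revealed 9 new [(1,3) (1,4) (1,5) (2,3) (2,4) (2,5) (3,3) (3,4) (3,5)] -> total=9
Click 2 (4,4) count=2: revealed 1 new [(4,4)] -> total=10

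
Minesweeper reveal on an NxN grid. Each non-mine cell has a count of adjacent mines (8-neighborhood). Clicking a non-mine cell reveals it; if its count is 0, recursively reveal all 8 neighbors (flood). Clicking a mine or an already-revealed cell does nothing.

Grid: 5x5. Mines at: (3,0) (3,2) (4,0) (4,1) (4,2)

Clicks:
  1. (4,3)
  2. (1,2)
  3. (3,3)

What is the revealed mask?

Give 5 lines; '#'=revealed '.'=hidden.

Answer: #####
#####
#####
...##
...##

Derivation:
Click 1 (4,3) count=2: revealed 1 new [(4,3)] -> total=1
Click 2 (1,2) count=0: revealed 18 new [(0,0) (0,1) (0,2) (0,3) (0,4) (1,0) (1,1) (1,2) (1,3) (1,4) (2,0) (2,1) (2,2) (2,3) (2,4) (3,3) (3,4) (4,4)] -> total=19
Click 3 (3,3) count=2: revealed 0 new [(none)] -> total=19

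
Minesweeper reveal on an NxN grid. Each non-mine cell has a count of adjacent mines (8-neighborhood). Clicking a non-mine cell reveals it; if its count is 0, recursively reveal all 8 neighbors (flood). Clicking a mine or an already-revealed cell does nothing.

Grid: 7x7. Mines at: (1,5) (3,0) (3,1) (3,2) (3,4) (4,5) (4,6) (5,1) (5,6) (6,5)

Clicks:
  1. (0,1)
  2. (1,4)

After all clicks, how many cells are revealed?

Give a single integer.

Click 1 (0,1) count=0: revealed 15 new [(0,0) (0,1) (0,2) (0,3) (0,4) (1,0) (1,1) (1,2) (1,3) (1,4) (2,0) (2,1) (2,2) (2,3) (2,4)] -> total=15
Click 2 (1,4) count=1: revealed 0 new [(none)] -> total=15

Answer: 15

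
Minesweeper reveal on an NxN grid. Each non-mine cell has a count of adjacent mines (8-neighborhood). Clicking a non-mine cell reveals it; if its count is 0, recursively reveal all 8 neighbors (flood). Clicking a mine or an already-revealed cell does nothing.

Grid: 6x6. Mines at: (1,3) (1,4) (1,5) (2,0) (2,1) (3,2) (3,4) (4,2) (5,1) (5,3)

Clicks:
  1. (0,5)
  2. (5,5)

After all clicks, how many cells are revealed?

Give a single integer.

Answer: 5

Derivation:
Click 1 (0,5) count=2: revealed 1 new [(0,5)] -> total=1
Click 2 (5,5) count=0: revealed 4 new [(4,4) (4,5) (5,4) (5,5)] -> total=5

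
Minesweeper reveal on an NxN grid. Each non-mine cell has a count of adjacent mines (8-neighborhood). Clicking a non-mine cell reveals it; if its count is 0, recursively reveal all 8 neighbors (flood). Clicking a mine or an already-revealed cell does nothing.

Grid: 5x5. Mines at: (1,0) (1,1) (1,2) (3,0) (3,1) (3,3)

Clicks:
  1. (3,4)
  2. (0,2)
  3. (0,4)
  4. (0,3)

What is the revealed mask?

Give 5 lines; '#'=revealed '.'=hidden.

Click 1 (3,4) count=1: revealed 1 new [(3,4)] -> total=1
Click 2 (0,2) count=2: revealed 1 new [(0,2)] -> total=2
Click 3 (0,4) count=0: revealed 6 new [(0,3) (0,4) (1,3) (1,4) (2,3) (2,4)] -> total=8
Click 4 (0,3) count=1: revealed 0 new [(none)] -> total=8

Answer: ..###
...##
...##
....#
.....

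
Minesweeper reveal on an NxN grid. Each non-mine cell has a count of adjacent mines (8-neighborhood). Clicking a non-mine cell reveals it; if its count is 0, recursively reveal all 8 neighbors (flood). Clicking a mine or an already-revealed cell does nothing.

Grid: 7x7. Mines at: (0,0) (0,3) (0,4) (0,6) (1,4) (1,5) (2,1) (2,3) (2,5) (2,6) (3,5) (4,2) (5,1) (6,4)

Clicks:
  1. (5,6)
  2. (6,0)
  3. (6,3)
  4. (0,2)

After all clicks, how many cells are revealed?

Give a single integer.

Answer: 9

Derivation:
Click 1 (5,6) count=0: revealed 6 new [(4,5) (4,6) (5,5) (5,6) (6,5) (6,6)] -> total=6
Click 2 (6,0) count=1: revealed 1 new [(6,0)] -> total=7
Click 3 (6,3) count=1: revealed 1 new [(6,3)] -> total=8
Click 4 (0,2) count=1: revealed 1 new [(0,2)] -> total=9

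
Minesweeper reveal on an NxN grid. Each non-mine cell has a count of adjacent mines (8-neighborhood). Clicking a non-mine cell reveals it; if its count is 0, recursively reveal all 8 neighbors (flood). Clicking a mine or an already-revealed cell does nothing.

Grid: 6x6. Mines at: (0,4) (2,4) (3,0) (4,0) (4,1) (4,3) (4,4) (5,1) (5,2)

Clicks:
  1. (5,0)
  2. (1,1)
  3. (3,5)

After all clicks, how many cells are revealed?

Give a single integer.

Answer: 17

Derivation:
Click 1 (5,0) count=3: revealed 1 new [(5,0)] -> total=1
Click 2 (1,1) count=0: revealed 15 new [(0,0) (0,1) (0,2) (0,3) (1,0) (1,1) (1,2) (1,3) (2,0) (2,1) (2,2) (2,3) (3,1) (3,2) (3,3)] -> total=16
Click 3 (3,5) count=2: revealed 1 new [(3,5)] -> total=17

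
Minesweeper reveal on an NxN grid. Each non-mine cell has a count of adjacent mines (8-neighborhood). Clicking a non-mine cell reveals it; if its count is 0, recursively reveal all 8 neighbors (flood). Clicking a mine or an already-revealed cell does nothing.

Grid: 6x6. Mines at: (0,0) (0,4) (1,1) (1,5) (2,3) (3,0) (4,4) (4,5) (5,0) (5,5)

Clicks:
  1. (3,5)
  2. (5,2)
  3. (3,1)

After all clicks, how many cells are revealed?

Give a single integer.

Answer: 10

Derivation:
Click 1 (3,5) count=2: revealed 1 new [(3,5)] -> total=1
Click 2 (5,2) count=0: revealed 9 new [(3,1) (3,2) (3,3) (4,1) (4,2) (4,3) (5,1) (5,2) (5,3)] -> total=10
Click 3 (3,1) count=1: revealed 0 new [(none)] -> total=10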